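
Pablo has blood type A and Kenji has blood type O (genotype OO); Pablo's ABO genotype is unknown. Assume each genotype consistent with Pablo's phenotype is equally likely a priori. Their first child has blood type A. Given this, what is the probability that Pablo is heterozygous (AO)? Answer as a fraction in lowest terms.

1/3

Possible genotypes: Pablo ∈ {AA, AO}; Kenji ∈ {OO}.
Weight each parental genotype pair by prior × P(type-A child):
  AA × OO: posterior weight 2/3.
  AO × OO: posterior weight 1/3.
Sum the posterior weight over pairs where Pablo is AO: 1/3.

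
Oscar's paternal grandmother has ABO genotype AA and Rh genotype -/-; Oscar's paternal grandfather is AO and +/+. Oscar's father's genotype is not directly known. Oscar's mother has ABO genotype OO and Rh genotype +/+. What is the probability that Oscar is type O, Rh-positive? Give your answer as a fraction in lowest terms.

Oscar's father's ABO genotype from AA × AO: 1/2 AA, 1/2 AO.
Crossing each possibility with the mother OO and summing P(type O): 1/2·0 + 1/2·1/2 = 1/4.
Similarly for Rh via the father's Rh distribution: P(Rh+) = 1.
Independent loci: 1/4 × 1 = 1/4.

1/4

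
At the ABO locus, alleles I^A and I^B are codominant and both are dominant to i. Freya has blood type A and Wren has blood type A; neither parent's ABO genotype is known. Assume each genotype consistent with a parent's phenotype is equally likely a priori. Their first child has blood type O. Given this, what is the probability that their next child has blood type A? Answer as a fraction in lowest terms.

3/4

Possible genotypes: Freya ∈ {I^A I^A, I^A i}; Wren ∈ {I^A I^A, I^A i}.
Weight each parental genotype pair by prior × P(type-O child):
  I^A i × I^A i: posterior weight 1; P(next child type A) = 3/4.
Weighted sum = 3/4.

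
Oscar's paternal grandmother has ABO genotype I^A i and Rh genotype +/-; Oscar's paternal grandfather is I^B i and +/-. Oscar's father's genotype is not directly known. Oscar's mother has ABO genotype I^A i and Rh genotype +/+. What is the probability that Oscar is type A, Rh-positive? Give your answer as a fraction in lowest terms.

1/2

Oscar's father's ABO genotype from I^A i × I^B i: 1/4 I^A I^B, 1/4 I^A i, 1/4 I^B i, 1/4 i i.
Crossing each possibility with the mother I^A i and summing P(type A): 1/4·1/2 + 1/4·3/4 + 1/4·1/4 + 1/4·1/2 = 1/2.
Similarly for Rh via the father's Rh distribution: P(Rh+) = 1.
Independent loci: 1/2 × 1 = 1/2.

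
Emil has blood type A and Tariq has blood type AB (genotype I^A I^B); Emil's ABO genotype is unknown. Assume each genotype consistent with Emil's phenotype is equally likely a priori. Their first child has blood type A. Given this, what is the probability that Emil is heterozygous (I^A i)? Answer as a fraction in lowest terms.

1/2

Possible genotypes: Emil ∈ {I^A I^A, I^A i}; Tariq ∈ {I^A I^B}.
Weight each parental genotype pair by prior × P(type-A child):
  I^A I^A × I^A I^B: posterior weight 1/2.
  I^A i × I^A I^B: posterior weight 1/2.
Sum the posterior weight over pairs where Emil is I^A i: 1/2.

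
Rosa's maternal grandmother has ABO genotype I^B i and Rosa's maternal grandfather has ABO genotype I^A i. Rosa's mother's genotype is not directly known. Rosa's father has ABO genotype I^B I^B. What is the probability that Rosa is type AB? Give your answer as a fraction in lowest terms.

1/4

Rosa's mother's ABO genotype from I^B i × I^A i: 1/4 I^A I^B, 1/4 I^A i, 1/4 I^B i, 1/4 i i.
Crossing each possibility with the father I^B I^B and summing P(type AB): 1/4·1/2 + 1/4·1/2 + 1/4·0 + 1/4·0 = 1/4.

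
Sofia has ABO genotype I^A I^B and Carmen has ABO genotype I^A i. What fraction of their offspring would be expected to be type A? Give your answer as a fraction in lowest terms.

ABO cross I^A I^B × I^A i → offspring phenotypes: 1/2 A, 1/4 B, 1/4 AB.
So P(type A) = 1/2.

1/2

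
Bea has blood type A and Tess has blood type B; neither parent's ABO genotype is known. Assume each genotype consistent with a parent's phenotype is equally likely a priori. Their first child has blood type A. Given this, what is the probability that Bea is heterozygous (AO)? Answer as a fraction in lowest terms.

Possible genotypes: Bea ∈ {AA, AO}; Tess ∈ {BB, BO}.
Weight each parental genotype pair by prior × P(type-A child):
  AA × BO: posterior weight 2/3.
  AO × BO: posterior weight 1/3.
Sum the posterior weight over pairs where Bea is AO: 1/3.

1/3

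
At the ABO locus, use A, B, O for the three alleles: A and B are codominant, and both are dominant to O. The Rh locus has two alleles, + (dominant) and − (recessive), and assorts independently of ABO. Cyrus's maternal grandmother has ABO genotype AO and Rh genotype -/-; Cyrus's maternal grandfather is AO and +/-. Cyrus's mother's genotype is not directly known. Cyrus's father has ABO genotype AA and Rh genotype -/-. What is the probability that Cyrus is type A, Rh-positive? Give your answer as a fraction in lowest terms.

1/4

Cyrus's mother's ABO genotype from AO × AO: 1/4 AA, 1/2 AO, 1/4 OO.
Crossing each possibility with the father AA and summing P(type A): 1/4·1 + 1/2·1 + 1/4·1 = 1.
Similarly for Rh via the mother's Rh distribution: P(Rh+) = 1/4.
Independent loci: 1 × 1/4 = 1/4.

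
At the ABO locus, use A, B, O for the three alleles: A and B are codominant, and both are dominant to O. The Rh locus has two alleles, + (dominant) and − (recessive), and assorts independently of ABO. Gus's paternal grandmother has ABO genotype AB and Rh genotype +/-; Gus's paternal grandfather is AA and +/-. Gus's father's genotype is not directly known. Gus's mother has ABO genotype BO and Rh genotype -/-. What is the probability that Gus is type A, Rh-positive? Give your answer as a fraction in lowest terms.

3/16

Gus's father's ABO genotype from AB × AA: 1/2 AA, 1/2 AB.
Crossing each possibility with the mother BO and summing P(type A): 1/2·1/2 + 1/2·1/4 = 3/8.
Similarly for Rh via the father's Rh distribution: P(Rh+) = 1/2.
Independent loci: 3/8 × 1/2 = 3/16.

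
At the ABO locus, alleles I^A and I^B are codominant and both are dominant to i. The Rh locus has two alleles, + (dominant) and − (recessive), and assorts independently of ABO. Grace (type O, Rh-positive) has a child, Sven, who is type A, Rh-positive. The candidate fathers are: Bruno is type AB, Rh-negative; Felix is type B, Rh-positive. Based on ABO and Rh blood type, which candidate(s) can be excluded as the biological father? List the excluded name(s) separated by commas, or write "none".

A candidate is excluded only if no genotype consistent with his phenotype could produce a type A, Rh-positive child with a type O, Rh-positive mother.
Felix (type B, Rh+): no genotype consistent with that phenotype can produce a type-A Rh+ child with a type-O mother.

Felix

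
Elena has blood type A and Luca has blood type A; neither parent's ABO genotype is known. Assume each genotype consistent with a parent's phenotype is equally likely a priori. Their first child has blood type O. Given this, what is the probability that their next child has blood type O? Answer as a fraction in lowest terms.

Possible genotypes: Elena ∈ {AA, AO}; Luca ∈ {AA, AO}.
Weight each parental genotype pair by prior × P(type-O child):
  AO × AO: posterior weight 1; P(next child type O) = 1/4.
Weighted sum = 1/4.

1/4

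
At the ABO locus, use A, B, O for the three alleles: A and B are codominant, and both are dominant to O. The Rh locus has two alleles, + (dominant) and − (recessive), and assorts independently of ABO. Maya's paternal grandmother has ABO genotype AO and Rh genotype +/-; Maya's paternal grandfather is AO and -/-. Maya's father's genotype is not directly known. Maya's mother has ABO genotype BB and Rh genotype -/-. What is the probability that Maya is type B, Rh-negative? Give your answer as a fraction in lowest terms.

Maya's father's ABO genotype from AO × AO: 1/4 AA, 1/2 AO, 1/4 OO.
Crossing each possibility with the mother BB and summing P(type B): 1/4·0 + 1/2·1/2 + 1/4·1 = 1/2.
Similarly for Rh via the father's Rh distribution: P(Rh-) = 3/4.
Independent loci: 1/2 × 3/4 = 3/8.

3/8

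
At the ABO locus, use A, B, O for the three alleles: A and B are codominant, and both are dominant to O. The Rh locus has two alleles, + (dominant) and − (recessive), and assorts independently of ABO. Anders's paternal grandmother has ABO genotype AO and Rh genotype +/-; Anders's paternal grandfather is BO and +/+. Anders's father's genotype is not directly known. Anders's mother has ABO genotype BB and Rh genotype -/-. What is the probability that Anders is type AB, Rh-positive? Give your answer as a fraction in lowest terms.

Anders's father's ABO genotype from AO × BO: 1/4 AB, 1/4 AO, 1/4 BO, 1/4 OO.
Crossing each possibility with the mother BB and summing P(type AB): 1/4·1/2 + 1/4·1/2 + 1/4·0 + 1/4·0 = 1/4.
Similarly for Rh via the father's Rh distribution: P(Rh+) = 3/4.
Independent loci: 1/4 × 3/4 = 3/16.

3/16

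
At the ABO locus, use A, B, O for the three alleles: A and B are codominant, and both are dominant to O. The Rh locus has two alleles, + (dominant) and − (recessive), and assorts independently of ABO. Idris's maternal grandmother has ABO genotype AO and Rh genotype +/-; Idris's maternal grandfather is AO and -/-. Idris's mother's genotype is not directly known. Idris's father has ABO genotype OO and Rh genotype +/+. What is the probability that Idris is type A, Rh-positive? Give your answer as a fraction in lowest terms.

Idris's mother's ABO genotype from AO × AO: 1/4 AA, 1/2 AO, 1/4 OO.
Crossing each possibility with the father OO and summing P(type A): 1/4·1 + 1/2·1/2 + 1/4·0 = 1/2.
Similarly for Rh via the mother's Rh distribution: P(Rh+) = 1.
Independent loci: 1/2 × 1 = 1/2.

1/2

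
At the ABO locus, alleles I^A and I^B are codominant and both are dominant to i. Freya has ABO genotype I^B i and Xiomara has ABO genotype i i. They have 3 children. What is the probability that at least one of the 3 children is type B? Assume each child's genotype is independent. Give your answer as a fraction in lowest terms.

7/8

ABO cross I^B i × i i → 1/2 O, 1/2 B.
So P(type B) = 1/2 per child.
P(none) = (1/2)^3 = 1/8; P(at least one) = 1 − 1/8 = 7/8.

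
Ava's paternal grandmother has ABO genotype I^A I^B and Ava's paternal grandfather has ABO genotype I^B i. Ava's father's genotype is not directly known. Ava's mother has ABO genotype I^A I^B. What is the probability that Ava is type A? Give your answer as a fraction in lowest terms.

Ava's father's ABO genotype from I^A I^B × I^B i: 1/4 I^A I^B, 1/4 I^A i, 1/4 I^B I^B, 1/4 I^B i.
Crossing each possibility with the mother I^A I^B and summing P(type A): 1/4·1/4 + 1/4·1/2 + 1/4·0 + 1/4·1/4 = 1/4.

1/4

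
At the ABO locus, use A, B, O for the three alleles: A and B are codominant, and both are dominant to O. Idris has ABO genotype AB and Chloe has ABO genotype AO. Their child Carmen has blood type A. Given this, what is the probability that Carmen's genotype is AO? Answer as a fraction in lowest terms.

1/2

Cross AB × AO → 1/4 AA, 1/4 AB, 1/4 AO, 1/4 BO.
Type-A genotypes among offspring: AA (1/4), AO (1/4); total 1/2.
P(AO | type A) = (1/4) / (1/2) = 1/2.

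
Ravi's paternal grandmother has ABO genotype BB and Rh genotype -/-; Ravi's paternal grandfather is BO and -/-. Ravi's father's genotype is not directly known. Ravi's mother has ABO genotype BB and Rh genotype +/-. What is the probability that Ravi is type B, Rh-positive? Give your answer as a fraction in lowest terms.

1/2

Ravi's father's ABO genotype from BB × BO: 1/2 BB, 1/2 BO.
Crossing each possibility with the mother BB and summing P(type B): 1/2·1 + 1/2·1 = 1.
Similarly for Rh via the father's Rh distribution: P(Rh+) = 1/2.
Independent loci: 1 × 1/2 = 1/2.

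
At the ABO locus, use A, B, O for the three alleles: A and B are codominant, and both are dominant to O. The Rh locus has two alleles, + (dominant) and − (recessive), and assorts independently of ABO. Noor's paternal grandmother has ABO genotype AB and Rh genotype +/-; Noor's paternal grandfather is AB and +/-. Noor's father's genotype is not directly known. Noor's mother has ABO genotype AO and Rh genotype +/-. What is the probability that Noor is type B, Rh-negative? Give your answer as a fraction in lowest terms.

1/16

Noor's father's ABO genotype from AB × AB: 1/4 AA, 1/2 AB, 1/4 BB.
Crossing each possibility with the mother AO and summing P(type B): 1/4·0 + 1/2·1/4 + 1/4·1/2 = 1/4.
Similarly for Rh via the father's Rh distribution: P(Rh-) = 1/4.
Independent loci: 1/4 × 1/4 = 1/16.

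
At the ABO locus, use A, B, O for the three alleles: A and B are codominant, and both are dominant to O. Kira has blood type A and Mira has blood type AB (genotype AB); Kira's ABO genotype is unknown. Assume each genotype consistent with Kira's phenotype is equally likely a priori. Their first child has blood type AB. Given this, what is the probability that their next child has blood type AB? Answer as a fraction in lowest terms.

5/12

Possible genotypes: Kira ∈ {AA, AO}; Mira ∈ {AB}.
Weight each parental genotype pair by prior × P(type-AB child):
  AA × AB: posterior weight 2/3; P(next child type AB) = 1/2.
  AO × AB: posterior weight 1/3; P(next child type AB) = 1/4.
Weighted sum = 5/12.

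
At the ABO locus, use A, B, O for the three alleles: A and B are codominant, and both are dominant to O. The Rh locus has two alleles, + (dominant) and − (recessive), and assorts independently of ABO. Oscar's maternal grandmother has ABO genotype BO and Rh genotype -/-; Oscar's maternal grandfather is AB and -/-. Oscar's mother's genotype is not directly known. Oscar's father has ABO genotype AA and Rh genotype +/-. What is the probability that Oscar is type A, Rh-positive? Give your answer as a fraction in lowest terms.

Oscar's mother's ABO genotype from BO × AB: 1/4 AB, 1/4 AO, 1/4 BB, 1/4 BO.
Crossing each possibility with the father AA and summing P(type A): 1/4·1/2 + 1/4·1 + 1/4·0 + 1/4·1/2 = 1/2.
Similarly for Rh via the mother's Rh distribution: P(Rh+) = 1/2.
Independent loci: 1/2 × 1/2 = 1/4.

1/4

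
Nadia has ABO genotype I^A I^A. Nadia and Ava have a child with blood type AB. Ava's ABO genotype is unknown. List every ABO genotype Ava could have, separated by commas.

For each candidate genotype of Ava, check whether crossing it with I^A I^A can produce every observed child phenotype.
  I^A I^A → possible child types {A} ✗
  I^A I^B → possible child types {A, AB} ✓
  I^A i → possible child types {A} ✗
  I^B I^B → possible child types {AB} ✓
  I^B i → possible child types {A, AB} ✓
  i i → possible child types {A} ✗

I^A I^B, I^B I^B, I^B i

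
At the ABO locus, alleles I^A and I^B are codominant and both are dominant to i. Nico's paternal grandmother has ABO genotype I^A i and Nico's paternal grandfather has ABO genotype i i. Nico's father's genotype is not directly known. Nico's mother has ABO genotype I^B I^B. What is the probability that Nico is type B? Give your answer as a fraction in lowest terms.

3/4

Nico's father's ABO genotype from I^A i × i i: 1/2 I^A i, 1/2 i i.
Crossing each possibility with the mother I^B I^B and summing P(type B): 1/2·1/2 + 1/2·1 = 3/4.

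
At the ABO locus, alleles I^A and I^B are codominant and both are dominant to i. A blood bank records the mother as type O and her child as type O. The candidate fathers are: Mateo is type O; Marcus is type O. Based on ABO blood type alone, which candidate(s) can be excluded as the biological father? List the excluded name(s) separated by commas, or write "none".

A candidate is excluded only if no genotype consistent with his phenotype could produce a type O child with a type O mother.
Every candidate has at least one consistent genotype combination, so none can be excluded.

none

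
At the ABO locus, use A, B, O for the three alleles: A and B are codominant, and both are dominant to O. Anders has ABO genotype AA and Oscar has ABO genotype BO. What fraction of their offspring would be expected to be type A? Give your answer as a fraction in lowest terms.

1/2

ABO cross AA × BO → offspring phenotypes: 1/2 A, 1/2 AB.
So P(type A) = 1/2.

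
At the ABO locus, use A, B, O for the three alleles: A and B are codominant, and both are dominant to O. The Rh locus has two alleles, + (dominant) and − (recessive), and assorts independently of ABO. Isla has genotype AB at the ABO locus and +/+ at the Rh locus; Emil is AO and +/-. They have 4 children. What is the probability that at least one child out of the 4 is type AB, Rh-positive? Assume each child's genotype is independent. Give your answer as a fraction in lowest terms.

175/256

ABO cross AB × AO → 1/2 A, 1/4 B, 1/4 AB.
Rh cross +/+ × +/- → 1 Rh+; so P(type AB, Rh-positive) = 1/4 × 1 = 1/4 per child.
P(none) = (3/4)^4 = 81/256; P(at least one) = 1 − 81/256 = 175/256.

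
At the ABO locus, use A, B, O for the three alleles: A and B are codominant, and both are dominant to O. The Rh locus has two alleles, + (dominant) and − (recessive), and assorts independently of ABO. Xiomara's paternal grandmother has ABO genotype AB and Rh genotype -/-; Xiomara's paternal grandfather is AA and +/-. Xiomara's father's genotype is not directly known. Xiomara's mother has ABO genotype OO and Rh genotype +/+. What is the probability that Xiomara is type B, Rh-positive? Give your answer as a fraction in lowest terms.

Xiomara's father's ABO genotype from AB × AA: 1/2 AA, 1/2 AB.
Crossing each possibility with the mother OO and summing P(type B): 1/2·0 + 1/2·1/2 = 1/4.
Similarly for Rh via the father's Rh distribution: P(Rh+) = 1.
Independent loci: 1/4 × 1 = 1/4.

1/4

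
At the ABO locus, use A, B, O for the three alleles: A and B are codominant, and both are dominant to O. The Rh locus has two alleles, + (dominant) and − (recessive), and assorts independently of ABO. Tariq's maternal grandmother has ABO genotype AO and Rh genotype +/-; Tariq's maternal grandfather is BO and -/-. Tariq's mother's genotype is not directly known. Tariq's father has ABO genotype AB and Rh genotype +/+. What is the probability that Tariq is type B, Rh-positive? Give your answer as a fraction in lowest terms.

3/8

Tariq's mother's ABO genotype from AO × BO: 1/4 AB, 1/4 AO, 1/4 BO, 1/4 OO.
Crossing each possibility with the father AB and summing P(type B): 1/4·1/4 + 1/4·1/4 + 1/4·1/2 + 1/4·1/2 = 3/8.
Similarly for Rh via the mother's Rh distribution: P(Rh+) = 1.
Independent loci: 3/8 × 1 = 3/8.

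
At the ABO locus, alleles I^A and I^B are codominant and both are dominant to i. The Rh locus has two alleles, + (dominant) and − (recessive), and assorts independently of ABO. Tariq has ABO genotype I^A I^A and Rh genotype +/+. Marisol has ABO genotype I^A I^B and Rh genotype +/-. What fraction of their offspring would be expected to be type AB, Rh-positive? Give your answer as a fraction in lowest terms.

ABO cross I^A I^A × I^A I^B → offspring phenotypes: 1/2 A, 1/2 AB.
Rh cross +/+ × +/- → 1 Rh+.
Independent loci: P(type AB, Rh-positive) = 1/2 × 1 = 1/2.

1/2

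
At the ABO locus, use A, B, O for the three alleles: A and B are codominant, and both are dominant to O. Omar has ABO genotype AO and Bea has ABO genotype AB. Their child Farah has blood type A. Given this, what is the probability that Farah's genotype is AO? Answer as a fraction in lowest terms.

Cross AO × AB → 1/4 AA, 1/4 AB, 1/4 AO, 1/4 BO.
Type-A genotypes among offspring: AA (1/4), AO (1/4); total 1/2.
P(AO | type A) = (1/4) / (1/2) = 1/2.

1/2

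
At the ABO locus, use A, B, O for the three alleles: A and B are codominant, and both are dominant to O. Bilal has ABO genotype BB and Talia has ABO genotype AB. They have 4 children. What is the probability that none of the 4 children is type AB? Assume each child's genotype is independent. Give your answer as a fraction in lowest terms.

1/16

ABO cross BB × AB → 1/2 B, 1/2 AB.
So P(type AB) = 1/2 per child.
P(not type AB) = 1/2 for one child; (1/2)^4 = 1/16.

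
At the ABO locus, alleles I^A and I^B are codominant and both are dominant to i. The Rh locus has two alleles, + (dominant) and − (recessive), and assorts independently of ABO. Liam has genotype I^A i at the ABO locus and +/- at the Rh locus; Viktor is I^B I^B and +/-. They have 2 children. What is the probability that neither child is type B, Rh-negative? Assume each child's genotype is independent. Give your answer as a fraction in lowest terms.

ABO cross I^A i × I^B I^B → 1/2 B, 1/2 AB.
Rh cross +/- × +/- → 3/4 Rh+, 1/4 Rh-; so P(type B, Rh-negative) = 1/2 × 1/4 = 1/8 per child.
P(not type B, Rh-negative) = 7/8 for one child; (7/8)^2 = 49/64.

49/64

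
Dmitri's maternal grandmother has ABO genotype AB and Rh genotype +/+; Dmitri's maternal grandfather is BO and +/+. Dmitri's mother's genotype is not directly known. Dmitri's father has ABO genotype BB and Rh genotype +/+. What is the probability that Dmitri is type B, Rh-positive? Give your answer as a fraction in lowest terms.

3/4

Dmitri's mother's ABO genotype from AB × BO: 1/4 AB, 1/4 AO, 1/4 BB, 1/4 BO.
Crossing each possibility with the father BB and summing P(type B): 1/4·1/2 + 1/4·1/2 + 1/4·1 + 1/4·1 = 3/4.
Similarly for Rh via the mother's Rh distribution: P(Rh+) = 1.
Independent loci: 3/4 × 1 = 3/4.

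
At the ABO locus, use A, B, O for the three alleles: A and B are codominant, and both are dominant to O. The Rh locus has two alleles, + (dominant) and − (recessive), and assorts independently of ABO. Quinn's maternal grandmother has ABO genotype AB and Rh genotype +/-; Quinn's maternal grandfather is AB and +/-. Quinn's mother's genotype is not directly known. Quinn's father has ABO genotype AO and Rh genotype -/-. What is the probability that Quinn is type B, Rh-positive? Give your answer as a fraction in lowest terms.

1/8

Quinn's mother's ABO genotype from AB × AB: 1/4 AA, 1/2 AB, 1/4 BB.
Crossing each possibility with the father AO and summing P(type B): 1/4·0 + 1/2·1/4 + 1/4·1/2 = 1/4.
Similarly for Rh via the mother's Rh distribution: P(Rh+) = 1/2.
Independent loci: 1/4 × 1/2 = 1/8.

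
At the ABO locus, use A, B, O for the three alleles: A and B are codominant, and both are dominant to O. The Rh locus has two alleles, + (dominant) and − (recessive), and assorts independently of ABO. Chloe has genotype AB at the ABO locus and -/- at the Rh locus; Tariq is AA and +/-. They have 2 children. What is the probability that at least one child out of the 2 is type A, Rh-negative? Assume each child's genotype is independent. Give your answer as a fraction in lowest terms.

ABO cross AB × AA → 1/2 A, 1/2 AB.
Rh cross -/- × +/- → 1/2 Rh+, 1/2 Rh-; so P(type A, Rh-negative) = 1/2 × 1/2 = 1/4 per child.
P(none) = (3/4)^2 = 9/16; P(at least one) = 1 − 9/16 = 7/16.

7/16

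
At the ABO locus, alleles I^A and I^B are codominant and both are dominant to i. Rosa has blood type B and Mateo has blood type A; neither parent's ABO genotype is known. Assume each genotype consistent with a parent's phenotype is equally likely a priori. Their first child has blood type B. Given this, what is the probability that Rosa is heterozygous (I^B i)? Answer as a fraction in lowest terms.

1/3

Possible genotypes: Rosa ∈ {I^B I^B, I^B i}; Mateo ∈ {I^A I^A, I^A i}.
Weight each parental genotype pair by prior × P(type-B child):
  I^B I^B × I^A i: posterior weight 2/3.
  I^B i × I^A i: posterior weight 1/3.
Sum the posterior weight over pairs where Rosa is I^B i: 1/3.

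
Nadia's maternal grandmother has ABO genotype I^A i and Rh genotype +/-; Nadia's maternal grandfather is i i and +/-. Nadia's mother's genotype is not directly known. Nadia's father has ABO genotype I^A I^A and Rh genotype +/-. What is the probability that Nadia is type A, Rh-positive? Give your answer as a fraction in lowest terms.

Nadia's mother's ABO genotype from I^A i × i i: 1/2 I^A i, 1/2 i i.
Crossing each possibility with the father I^A I^A and summing P(type A): 1/2·1 + 1/2·1 = 1.
Similarly for Rh via the mother's Rh distribution: P(Rh+) = 3/4.
Independent loci: 1 × 3/4 = 3/4.

3/4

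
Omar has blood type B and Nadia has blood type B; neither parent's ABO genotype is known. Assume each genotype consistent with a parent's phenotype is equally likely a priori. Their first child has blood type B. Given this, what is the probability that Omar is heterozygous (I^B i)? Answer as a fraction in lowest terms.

7/15

Possible genotypes: Omar ∈ {I^B I^B, I^B i}; Nadia ∈ {I^B I^B, I^B i}.
Weight each parental genotype pair by prior × P(type-B child):
  I^B I^B × I^B I^B: posterior weight 4/15.
  I^B I^B × I^B i: posterior weight 4/15.
  I^B i × I^B I^B: posterior weight 4/15.
  I^B i × I^B i: posterior weight 1/5.
Sum the posterior weight over pairs where Omar is I^B i: 7/15.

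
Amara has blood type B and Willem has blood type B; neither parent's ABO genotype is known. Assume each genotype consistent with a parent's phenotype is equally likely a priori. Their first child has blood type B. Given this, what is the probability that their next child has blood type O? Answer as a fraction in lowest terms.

1/20

Possible genotypes: Amara ∈ {BB, BO}; Willem ∈ {BB, BO}.
Weight each parental genotype pair by prior × P(type-B child):
  BB × BB: posterior weight 4/15; P(next child type O) = 0.
  BB × BO: posterior weight 4/15; P(next child type O) = 0.
  BO × BB: posterior weight 4/15; P(next child type O) = 0.
  BO × BO: posterior weight 1/5; P(next child type O) = 1/4.
Weighted sum = 1/20.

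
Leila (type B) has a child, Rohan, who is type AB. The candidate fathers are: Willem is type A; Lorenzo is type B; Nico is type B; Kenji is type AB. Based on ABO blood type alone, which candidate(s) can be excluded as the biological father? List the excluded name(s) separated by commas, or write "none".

Lorenzo, Nico

A candidate is excluded only if no genotype consistent with his phenotype could produce a type AB child with a type B mother.
Lorenzo (type B): no genotype consistent with that phenotype can produce a type-AB child with a type-B mother.
Nico (type B): no genotype consistent with that phenotype can produce a type-AB child with a type-B mother.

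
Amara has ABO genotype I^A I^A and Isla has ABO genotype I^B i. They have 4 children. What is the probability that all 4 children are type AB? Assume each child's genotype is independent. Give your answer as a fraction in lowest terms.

1/16

ABO cross I^A I^A × I^B i → 1/2 A, 1/2 AB.
So P(type AB) = 1/2 per child.
All 4 independent: (1/2)^4 = 1/16.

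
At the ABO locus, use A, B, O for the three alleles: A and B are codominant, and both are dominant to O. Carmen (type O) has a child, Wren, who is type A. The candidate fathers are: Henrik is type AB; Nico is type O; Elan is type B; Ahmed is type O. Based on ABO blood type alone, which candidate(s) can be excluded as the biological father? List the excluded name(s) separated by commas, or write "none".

Nico, Elan, Ahmed

A candidate is excluded only if no genotype consistent with his phenotype could produce a type A child with a type O mother.
Nico (type O): no genotype consistent with that phenotype can produce a type-A child with a type-O mother.
Elan (type B): no genotype consistent with that phenotype can produce a type-A child with a type-O mother.
Ahmed (type O): no genotype consistent with that phenotype can produce a type-A child with a type-O mother.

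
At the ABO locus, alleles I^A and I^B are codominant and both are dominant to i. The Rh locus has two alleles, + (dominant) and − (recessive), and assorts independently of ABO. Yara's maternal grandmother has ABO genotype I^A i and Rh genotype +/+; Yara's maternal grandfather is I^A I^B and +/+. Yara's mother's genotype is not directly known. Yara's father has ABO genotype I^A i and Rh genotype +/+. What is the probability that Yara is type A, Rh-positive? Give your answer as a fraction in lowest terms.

5/8

Yara's mother's ABO genotype from I^A i × I^A I^B: 1/4 I^A I^A, 1/4 I^A I^B, 1/4 I^A i, 1/4 I^B i.
Crossing each possibility with the father I^A i and summing P(type A): 1/4·1 + 1/4·1/2 + 1/4·3/4 + 1/4·1/4 = 5/8.
Similarly for Rh via the mother's Rh distribution: P(Rh+) = 1.
Independent loci: 5/8 × 1 = 5/8.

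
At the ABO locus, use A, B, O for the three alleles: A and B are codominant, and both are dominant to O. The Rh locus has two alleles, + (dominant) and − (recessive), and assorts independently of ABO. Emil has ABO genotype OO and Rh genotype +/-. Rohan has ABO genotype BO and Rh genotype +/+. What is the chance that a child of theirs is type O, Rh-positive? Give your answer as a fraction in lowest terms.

1/2

ABO cross OO × BO → offspring phenotypes: 1/2 O, 1/2 B.
Rh cross +/- × +/+ → 1 Rh+.
Independent loci: P(type O, Rh-positive) = 1/2 × 1 = 1/2.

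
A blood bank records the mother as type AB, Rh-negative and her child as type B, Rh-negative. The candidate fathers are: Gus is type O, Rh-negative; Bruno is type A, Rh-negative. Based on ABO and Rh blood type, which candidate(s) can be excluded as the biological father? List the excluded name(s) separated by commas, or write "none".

none

A candidate is excluded only if no genotype consistent with his phenotype could produce a type B, Rh-negative child with a type AB, Rh-negative mother.
Every candidate has at least one consistent genotype combination, so none can be excluded.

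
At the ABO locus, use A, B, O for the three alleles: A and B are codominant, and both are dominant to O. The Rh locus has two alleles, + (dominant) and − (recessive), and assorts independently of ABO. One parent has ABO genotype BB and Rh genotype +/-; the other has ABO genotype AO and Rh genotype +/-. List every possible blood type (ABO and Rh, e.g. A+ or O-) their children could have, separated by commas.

Gametes from BB × AO give offspring ABO genotypes AB, BO, i.e. phenotypes B, AB.
Rh cross +/- × +/- → phenotypes Rh+, Rh-.
Combining independently: B+, B-, AB+, AB-.

B+, B-, AB+, AB-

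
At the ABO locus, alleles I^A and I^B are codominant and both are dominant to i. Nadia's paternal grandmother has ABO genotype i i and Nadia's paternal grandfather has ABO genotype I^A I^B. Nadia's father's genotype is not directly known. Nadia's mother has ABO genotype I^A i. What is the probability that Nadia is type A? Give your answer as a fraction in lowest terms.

1/2

Nadia's father's ABO genotype from i i × I^A I^B: 1/2 I^A i, 1/2 I^B i.
Crossing each possibility with the mother I^A i and summing P(type A): 1/2·3/4 + 1/2·1/4 = 1/2.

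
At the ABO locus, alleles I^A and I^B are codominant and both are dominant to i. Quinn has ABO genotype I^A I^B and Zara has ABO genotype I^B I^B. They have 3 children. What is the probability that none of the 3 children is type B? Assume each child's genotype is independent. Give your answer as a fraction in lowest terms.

1/8

ABO cross I^A I^B × I^B I^B → 1/2 B, 1/2 AB.
So P(type B) = 1/2 per child.
P(not type B) = 1/2 for one child; (1/2)^3 = 1/8.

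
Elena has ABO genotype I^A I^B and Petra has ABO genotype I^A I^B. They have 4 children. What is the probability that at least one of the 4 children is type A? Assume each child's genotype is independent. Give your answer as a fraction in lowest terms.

ABO cross I^A I^B × I^A I^B → 1/4 A, 1/4 B, 1/2 AB.
So P(type A) = 1/4 per child.
P(none) = (3/4)^4 = 81/256; P(at least one) = 1 − 81/256 = 175/256.

175/256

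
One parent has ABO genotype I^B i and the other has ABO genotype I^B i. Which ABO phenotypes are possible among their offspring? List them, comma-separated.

Gametes from I^B i × I^B i give offspring ABO genotypes I^B I^B, I^B i, i i, i.e. phenotypes O, B.

O, B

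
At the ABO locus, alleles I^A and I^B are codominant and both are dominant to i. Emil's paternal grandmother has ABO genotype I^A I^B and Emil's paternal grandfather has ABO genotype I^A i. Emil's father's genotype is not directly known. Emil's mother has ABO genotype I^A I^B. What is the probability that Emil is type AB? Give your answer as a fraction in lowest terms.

3/8

Emil's father's ABO genotype from I^A I^B × I^A i: 1/4 I^A I^A, 1/4 I^A I^B, 1/4 I^A i, 1/4 I^B i.
Crossing each possibility with the mother I^A I^B and summing P(type AB): 1/4·1/2 + 1/4·1/2 + 1/4·1/4 + 1/4·1/4 = 3/8.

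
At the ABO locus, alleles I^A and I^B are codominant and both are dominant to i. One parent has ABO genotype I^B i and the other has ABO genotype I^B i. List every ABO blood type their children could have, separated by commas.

O, B

Gametes from I^B i × I^B i give offspring ABO genotypes I^B I^B, I^B i, i i, i.e. phenotypes O, B.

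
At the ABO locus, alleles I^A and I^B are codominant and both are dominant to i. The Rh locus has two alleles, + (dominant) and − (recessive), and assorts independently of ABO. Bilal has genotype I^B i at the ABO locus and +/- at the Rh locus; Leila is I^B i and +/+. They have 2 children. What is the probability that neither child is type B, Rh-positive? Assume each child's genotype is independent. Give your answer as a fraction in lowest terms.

ABO cross I^B i × I^B i → 1/4 O, 3/4 B.
Rh cross +/- × +/+ → 1 Rh+; so P(type B, Rh-positive) = 3/4 × 1 = 3/4 per child.
P(not type B, Rh-positive) = 1/4 for one child; (1/4)^2 = 1/16.

1/16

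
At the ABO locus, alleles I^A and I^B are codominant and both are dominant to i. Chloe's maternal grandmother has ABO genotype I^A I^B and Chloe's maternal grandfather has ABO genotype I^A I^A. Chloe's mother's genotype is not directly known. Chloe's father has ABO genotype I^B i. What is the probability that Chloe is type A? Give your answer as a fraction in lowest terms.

3/8

Chloe's mother's ABO genotype from I^A I^B × I^A I^A: 1/2 I^A I^A, 1/2 I^A I^B.
Crossing each possibility with the father I^B i and summing P(type A): 1/2·1/2 + 1/2·1/4 = 3/8.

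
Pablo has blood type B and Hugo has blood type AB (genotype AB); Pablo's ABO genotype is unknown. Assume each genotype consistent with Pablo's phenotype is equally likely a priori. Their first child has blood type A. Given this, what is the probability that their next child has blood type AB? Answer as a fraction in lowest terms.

Possible genotypes: Pablo ∈ {BB, BO}; Hugo ∈ {AB}.
Weight each parental genotype pair by prior × P(type-A child):
  BO × AB: posterior weight 1; P(next child type AB) = 1/4.
Weighted sum = 1/4.

1/4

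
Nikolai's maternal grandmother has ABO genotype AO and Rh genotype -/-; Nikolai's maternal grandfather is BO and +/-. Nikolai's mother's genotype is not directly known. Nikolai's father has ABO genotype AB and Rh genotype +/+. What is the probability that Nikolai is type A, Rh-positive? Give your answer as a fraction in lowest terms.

Nikolai's mother's ABO genotype from AO × BO: 1/4 AB, 1/4 AO, 1/4 BO, 1/4 OO.
Crossing each possibility with the father AB and summing P(type A): 1/4·1/4 + 1/4·1/2 + 1/4·1/4 + 1/4·1/2 = 3/8.
Similarly for Rh via the mother's Rh distribution: P(Rh+) = 1.
Independent loci: 3/8 × 1 = 3/8.

3/8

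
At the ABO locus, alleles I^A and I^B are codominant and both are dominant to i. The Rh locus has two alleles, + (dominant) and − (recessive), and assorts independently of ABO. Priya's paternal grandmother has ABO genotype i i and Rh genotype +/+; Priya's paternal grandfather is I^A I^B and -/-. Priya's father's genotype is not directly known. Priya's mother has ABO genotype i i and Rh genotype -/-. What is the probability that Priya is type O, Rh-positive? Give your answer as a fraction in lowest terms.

1/4

Priya's father's ABO genotype from i i × I^A I^B: 1/2 I^A i, 1/2 I^B i.
Crossing each possibility with the mother i i and summing P(type O): 1/2·1/2 + 1/2·1/2 = 1/2.
Similarly for Rh via the father's Rh distribution: P(Rh+) = 1/2.
Independent loci: 1/2 × 1/2 = 1/4.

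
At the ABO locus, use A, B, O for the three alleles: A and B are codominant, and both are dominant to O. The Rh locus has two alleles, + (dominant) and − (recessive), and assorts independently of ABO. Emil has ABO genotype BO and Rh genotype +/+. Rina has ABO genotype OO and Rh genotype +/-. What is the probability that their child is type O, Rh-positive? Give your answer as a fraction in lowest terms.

1/2

ABO cross BO × OO → offspring phenotypes: 1/2 O, 1/2 B.
Rh cross +/+ × +/- → 1 Rh+.
Independent loci: P(type O, Rh-positive) = 1/2 × 1 = 1/2.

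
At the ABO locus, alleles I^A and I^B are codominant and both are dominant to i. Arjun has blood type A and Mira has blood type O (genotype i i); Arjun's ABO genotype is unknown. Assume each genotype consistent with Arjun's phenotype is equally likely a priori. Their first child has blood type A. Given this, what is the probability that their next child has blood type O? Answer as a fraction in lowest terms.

Possible genotypes: Arjun ∈ {I^A I^A, I^A i}; Mira ∈ {i i}.
Weight each parental genotype pair by prior × P(type-A child):
  I^A I^A × i i: posterior weight 2/3; P(next child type O) = 0.
  I^A i × i i: posterior weight 1/3; P(next child type O) = 1/2.
Weighted sum = 1/6.

1/6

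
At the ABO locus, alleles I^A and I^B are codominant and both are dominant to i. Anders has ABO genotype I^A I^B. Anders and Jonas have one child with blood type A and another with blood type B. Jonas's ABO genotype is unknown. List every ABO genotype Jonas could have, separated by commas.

For each candidate genotype of Jonas, check whether crossing it with I^A I^B can produce every observed child phenotype.
  I^A I^A → possible child types {A, AB} ✗
  I^A I^B → possible child types {A, B, AB} ✓
  I^A i → possible child types {A, B, AB} ✓
  I^B I^B → possible child types {B, AB} ✗
  I^B i → possible child types {A, B, AB} ✓
  i i → possible child types {A, B} ✓

I^A I^B, I^A i, I^B i, i i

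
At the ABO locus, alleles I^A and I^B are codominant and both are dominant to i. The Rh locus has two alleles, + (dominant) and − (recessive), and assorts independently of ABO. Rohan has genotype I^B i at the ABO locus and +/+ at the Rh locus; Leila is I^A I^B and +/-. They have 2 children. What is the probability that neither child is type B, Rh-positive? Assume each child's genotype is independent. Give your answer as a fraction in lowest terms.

ABO cross I^B i × I^A I^B → 1/4 A, 1/2 B, 1/4 AB.
Rh cross +/+ × +/- → 1 Rh+; so P(type B, Rh-positive) = 1/2 × 1 = 1/2 per child.
P(not type B, Rh-positive) = 1/2 for one child; (1/2)^2 = 1/4.

1/4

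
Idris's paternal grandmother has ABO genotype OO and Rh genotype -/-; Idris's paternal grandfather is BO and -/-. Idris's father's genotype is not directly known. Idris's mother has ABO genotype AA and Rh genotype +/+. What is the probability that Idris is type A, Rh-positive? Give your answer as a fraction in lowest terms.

3/4

Idris's father's ABO genotype from OO × BO: 1/2 BO, 1/2 OO.
Crossing each possibility with the mother AA and summing P(type A): 1/2·1/2 + 1/2·1 = 3/4.
Similarly for Rh via the father's Rh distribution: P(Rh+) = 1.
Independent loci: 3/4 × 1 = 3/4.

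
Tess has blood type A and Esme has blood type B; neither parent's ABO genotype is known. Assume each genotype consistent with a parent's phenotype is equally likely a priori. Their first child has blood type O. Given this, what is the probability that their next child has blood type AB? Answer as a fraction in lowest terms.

Possible genotypes: Tess ∈ {AA, AO}; Esme ∈ {BB, BO}.
Weight each parental genotype pair by prior × P(type-O child):
  AO × BO: posterior weight 1; P(next child type AB) = 1/4.
Weighted sum = 1/4.

1/4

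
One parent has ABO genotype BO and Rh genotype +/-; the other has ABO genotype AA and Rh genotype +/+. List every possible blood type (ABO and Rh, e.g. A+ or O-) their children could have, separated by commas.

Gametes from BO × AA give offspring ABO genotypes AB, AO, i.e. phenotypes A, AB.
Rh cross +/- × +/+ → phenotypes Rh+.
Combining independently: A+, AB+.

A+, AB+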